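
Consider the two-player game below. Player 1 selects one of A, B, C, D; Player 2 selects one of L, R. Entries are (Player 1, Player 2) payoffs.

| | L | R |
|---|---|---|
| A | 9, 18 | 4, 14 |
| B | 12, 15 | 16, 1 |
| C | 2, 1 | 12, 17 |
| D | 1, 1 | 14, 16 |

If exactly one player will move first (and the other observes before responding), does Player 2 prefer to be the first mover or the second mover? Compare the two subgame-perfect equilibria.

If Player 1 leads: Player 2's best replies are A→L, B→L, C→R, D→R; Player 1's induced payoffs 9, 12, 12, 14; outcome (D, R), payoffs (14, 16).
If Player 2 leads: Player 1's best replies are L→B, R→B; Player 2's induced payoffs 15, 1; outcome (B, L), payoffs (12, 15).
Player 2 gets 15 moving first and 16 moving second, so Player 2 prefers to move second.

second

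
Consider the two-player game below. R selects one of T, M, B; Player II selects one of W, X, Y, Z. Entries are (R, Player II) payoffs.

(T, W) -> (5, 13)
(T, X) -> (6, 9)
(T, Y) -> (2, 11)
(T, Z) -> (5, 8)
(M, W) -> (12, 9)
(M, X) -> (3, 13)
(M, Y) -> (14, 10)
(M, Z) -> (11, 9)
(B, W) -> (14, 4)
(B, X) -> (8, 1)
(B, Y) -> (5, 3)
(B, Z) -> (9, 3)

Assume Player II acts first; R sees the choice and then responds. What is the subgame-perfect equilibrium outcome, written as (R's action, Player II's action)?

R best-responds to each possible Player II move:
- W: BR = B, leader payoff 4.
- X: BR = B, leader payoff 1.
- Y: BR = M, leader payoff 10.
- Z: BR = M, leader payoff 9.
Among 4, 1, 10, 9, the best is 10 at Y. Subgame-perfect outcome: (M, Y) with payoffs (14, 10).

(M, Y)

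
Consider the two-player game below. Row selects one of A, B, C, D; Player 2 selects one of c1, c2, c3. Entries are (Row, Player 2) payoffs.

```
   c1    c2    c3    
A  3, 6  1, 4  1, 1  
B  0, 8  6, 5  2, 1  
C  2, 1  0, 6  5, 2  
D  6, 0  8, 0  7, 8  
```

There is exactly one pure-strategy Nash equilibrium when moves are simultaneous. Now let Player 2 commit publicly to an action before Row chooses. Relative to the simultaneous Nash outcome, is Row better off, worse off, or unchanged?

unchanged

Backward induction with Player 2 moving first.
- c1: Row compares 3, 0, 2, 6 and picks D; Player 2 would get 0.
- c2: Row compares 1, 6, 0, 8 and picks D; Player 2 would get 0.
- c3: Row compares 1, 2, 5, 7 and picks D; Player 2 would get 8.
Maximizing over 0, 0, 8, Player 2 chooses c3. Subgame-perfect outcome: (D, c3) with payoffs (7, 8).
For the simultaneous game, intersect best replies.
Row's best replies: c1→D; c2→D; c3→D.
Player 2's best replies: A→c1; B→c1; C→c2; D→c3.
The unique mutual best reply is (D, c3), giving (7, 8).
Row earns 7 sequentially versus 7 at the Nash outcome: unchanged.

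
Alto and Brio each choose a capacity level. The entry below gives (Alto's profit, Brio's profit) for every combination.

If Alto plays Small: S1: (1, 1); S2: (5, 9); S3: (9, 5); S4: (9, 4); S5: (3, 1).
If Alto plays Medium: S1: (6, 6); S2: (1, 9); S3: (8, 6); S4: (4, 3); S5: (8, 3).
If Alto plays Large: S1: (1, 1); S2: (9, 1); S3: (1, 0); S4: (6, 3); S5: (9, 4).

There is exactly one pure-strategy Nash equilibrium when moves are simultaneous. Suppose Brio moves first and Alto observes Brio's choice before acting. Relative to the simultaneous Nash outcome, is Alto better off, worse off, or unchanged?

worse off

Backward induction with Brio moving first.
- S1 → Alto plays Medium (best of 1, 6, 1); Brio gets 6.
- S2 → Alto plays Large (best of 5, 1, 9); Brio gets 1.
- S3 → Alto plays Small (best of 9, 8, 1); Brio gets 5.
- S4 → Alto plays Small (best of 9, 4, 6); Brio gets 4.
- S5 → Alto plays Large (best of 3, 8, 9); Brio gets 4.
Among 6, 1, 5, 4, 4, the best is 6 at S1. Subgame-perfect outcome: (Medium, S1) with payoffs (6, 6).
Under simultaneous play:
Alto's best replies: S1→Medium; S2→Large; S3→Small; S4→Small; S5→Large.
Brio's best replies: Small→S2; Medium→S2; Large→S5.
The unique mutual best reply is (Large, S5), giving (9, 4).
Alto earns 6 sequentially versus 9 at the Nash outcome: worse off.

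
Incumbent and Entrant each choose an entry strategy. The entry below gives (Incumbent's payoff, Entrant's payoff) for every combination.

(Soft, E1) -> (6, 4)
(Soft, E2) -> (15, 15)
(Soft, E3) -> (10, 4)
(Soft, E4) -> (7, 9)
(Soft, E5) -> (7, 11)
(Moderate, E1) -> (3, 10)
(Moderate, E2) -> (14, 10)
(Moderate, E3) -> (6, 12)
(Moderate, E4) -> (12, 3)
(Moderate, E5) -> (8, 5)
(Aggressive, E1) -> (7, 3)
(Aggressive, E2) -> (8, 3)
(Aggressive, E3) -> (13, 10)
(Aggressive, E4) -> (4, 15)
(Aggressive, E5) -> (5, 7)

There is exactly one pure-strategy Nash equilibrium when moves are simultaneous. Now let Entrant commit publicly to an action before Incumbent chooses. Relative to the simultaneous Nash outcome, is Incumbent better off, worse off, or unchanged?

Solve by backward induction (Entrant leads).
- E1 → Incumbent plays Aggressive (best of 6, 3, 7); Entrant gets 3.
- E2 → Incumbent plays Soft (best of 15, 14, 8); Entrant gets 15.
- E3 → Incumbent plays Aggressive (best of 10, 6, 13); Entrant gets 10.
- E4 → Incumbent plays Moderate (best of 7, 12, 4); Entrant gets 3.
- E5 → Incumbent plays Moderate (best of 7, 8, 5); Entrant gets 5.
Maximizing over 3, 15, 10, 3, 5, Entrant chooses E2. Subgame-perfect outcome: (Soft, E2) with payoffs (15, 15).
Now find the simultaneous Nash equilibrium.
Incumbent's best replies: E1→Aggressive; E2→Soft; E3→Aggressive; E4→Moderate; E5→Moderate.
Entrant's best replies: Soft→E2; Moderate→E3; Aggressive→E4.
Only (Soft, E2) has each player best-responding; Nash payoffs (15, 15).
Incumbent earns 15 sequentially versus 15 at the Nash outcome: unchanged.

unchanged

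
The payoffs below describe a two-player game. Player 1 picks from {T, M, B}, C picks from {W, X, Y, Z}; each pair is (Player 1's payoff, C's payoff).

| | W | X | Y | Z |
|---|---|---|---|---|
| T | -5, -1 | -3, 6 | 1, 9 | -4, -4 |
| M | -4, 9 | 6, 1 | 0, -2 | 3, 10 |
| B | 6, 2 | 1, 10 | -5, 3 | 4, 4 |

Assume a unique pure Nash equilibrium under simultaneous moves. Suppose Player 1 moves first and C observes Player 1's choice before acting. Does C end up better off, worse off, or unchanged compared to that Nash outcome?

Work backward from C's decision.
- T: C compares -1, 6, 9, -4 and picks Y; Player 1 would get 1.
- M: C compares 9, 1, -2, 10 and picks Z; Player 1 would get 3.
- B: C compares 2, 10, 3, 4 and picks X; Player 1 would get 1.
Among 1, 3, 1, the best is 3 at M. Subgame-perfect outcome: (M, Z) with payoffs (3, 10).
For the simultaneous game, intersect best replies.
Player 1's best replies: W→B; X→M; Y→T; Z→B.
C's best replies: T→Y; M→Z; B→X.
The unique mutual best reply is (T, Y), giving (1, 9).
C earns 10 sequentially versus 9 at the Nash outcome: better off.

better off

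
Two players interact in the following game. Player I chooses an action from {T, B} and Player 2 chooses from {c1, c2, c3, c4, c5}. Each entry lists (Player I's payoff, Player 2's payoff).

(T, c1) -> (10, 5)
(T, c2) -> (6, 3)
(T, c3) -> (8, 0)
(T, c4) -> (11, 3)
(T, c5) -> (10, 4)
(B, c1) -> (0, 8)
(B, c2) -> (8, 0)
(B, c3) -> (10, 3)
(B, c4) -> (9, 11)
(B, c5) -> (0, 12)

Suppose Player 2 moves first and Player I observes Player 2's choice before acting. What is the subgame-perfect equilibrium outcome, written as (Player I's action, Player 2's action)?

Solve by backward induction (Player 2 leads).
- c1 → Player I plays T (best of 10, 0); Player 2 gets 5.
- c2 → Player I plays B (best of 6, 8); Player 2 gets 0.
- c3 → Player I plays B (best of 8, 10); Player 2 gets 3.
- c4 → Player I plays T (best of 11, 9); Player 2 gets 3.
- c5 → Player I plays T (best of 10, 0); Player 2 gets 4.
Among 5, 0, 3, 3, 4, the best is 5 at c1. Subgame-perfect outcome: (T, c1) with payoffs (10, 5).

(T, c1)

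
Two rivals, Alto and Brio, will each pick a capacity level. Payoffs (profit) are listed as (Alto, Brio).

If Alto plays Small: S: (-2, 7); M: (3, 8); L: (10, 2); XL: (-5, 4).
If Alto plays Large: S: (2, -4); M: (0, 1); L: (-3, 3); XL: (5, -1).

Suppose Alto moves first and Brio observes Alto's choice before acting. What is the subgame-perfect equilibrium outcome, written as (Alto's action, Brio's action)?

(Small, M)

Brio best-responds to each possible Alto move:
- Small: Brio compares 7, 8, 2, 4 and picks M; Alto would get 3.
- Large: Brio compares -4, 1, 3, -1 and picks L; Alto would get -3.
Maximizing over 3, -3, Alto chooses Small. Subgame-perfect outcome: (Small, M) with payoffs (3, 8).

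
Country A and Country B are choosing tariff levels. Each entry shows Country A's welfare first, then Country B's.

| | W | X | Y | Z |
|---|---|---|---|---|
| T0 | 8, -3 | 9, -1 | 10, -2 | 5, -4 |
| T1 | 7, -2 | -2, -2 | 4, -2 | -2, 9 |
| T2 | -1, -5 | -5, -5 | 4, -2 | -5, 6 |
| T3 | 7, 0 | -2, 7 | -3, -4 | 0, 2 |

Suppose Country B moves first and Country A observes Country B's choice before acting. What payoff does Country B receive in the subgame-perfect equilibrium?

-1

Country A best-responds to each possible Country B move:
- W: Country A compares 8, 7, -1, 7 and picks T0; Country B would get -3.
- X: Country A compares 9, -2, -5, -2 and picks T0; Country B would get -1.
- Y: Country A compares 10, 4, 4, -3 and picks T0; Country B would get -2.
- Z: Country A compares 5, -2, -5, 0 and picks T0; Country B would get -4.
Among -3, -1, -2, -4, the best is -1 at X. Subgame-perfect outcome: (T0, X) with payoffs (9, -1).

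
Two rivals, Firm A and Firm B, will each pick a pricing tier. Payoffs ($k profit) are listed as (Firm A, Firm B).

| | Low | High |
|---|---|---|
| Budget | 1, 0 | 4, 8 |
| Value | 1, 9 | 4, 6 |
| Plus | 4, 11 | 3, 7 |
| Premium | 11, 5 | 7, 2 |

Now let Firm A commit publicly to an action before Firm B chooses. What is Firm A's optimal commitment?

Premium

Backward induction with Firm A moving first.
- Budget → Firm B plays High (best of 0, 8); Firm A gets 4.
- Value → Firm B plays Low (best of 9, 6); Firm A gets 1.
- Plus → Firm B plays Low (best of 11, 7); Firm A gets 4.
- Premium → Firm B plays Low (best of 5, 2); Firm A gets 11.
Maximizing over 4, 1, 4, 11, Firm A chooses Premium. Subgame-perfect outcome: (Premium, Low) with payoffs (11, 5).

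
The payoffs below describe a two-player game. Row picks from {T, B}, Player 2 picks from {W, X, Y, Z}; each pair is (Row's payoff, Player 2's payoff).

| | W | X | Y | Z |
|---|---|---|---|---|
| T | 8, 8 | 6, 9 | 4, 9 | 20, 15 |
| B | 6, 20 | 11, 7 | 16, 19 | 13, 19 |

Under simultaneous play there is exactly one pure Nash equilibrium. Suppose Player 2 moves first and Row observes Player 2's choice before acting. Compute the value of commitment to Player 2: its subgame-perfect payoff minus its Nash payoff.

4

Backward induction with Player 2 moving first.
- W → Row plays T (best of 8, 6); Player 2 gets 8.
- X → Row plays B (best of 6, 11); Player 2 gets 7.
- Y → Row plays B (best of 4, 16); Player 2 gets 19.
- Z → Row plays T (best of 20, 13); Player 2 gets 15.
Player 2's induced payoffs are 8, 7, 19, 15, so Player 2 commits to Y. Subgame-perfect outcome: (B, Y) with payoffs (16, 19).
Under simultaneous play:
Row's best replies: W→T; X→B; Y→B; Z→T.
Player 2's best replies: T→Z; B→W.
The unique mutual best reply is (T, Z), giving (20, 15).
Player 2's commitment gain: 19 − 15 = 4.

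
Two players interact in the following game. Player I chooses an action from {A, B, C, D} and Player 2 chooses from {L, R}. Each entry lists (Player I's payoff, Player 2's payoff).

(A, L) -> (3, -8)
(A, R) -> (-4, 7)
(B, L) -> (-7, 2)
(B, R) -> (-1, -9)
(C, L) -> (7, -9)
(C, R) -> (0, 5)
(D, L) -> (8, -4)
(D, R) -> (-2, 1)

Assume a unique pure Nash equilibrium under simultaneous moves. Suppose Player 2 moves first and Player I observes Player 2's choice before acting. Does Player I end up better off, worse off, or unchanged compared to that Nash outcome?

unchanged

Backward induction with Player 2 moving first.
- L: BR = D, leader payoff -4.
- R: BR = C, leader payoff 5.
Among -4, 5, the best is 5 at R. Subgame-perfect outcome: (C, R) with payoffs (0, 5).
Now find the simultaneous Nash equilibrium.
Player I's best replies: L→D; R→C.
Player 2's best replies: A→R; B→L; C→R; D→R.
Only (C, R) has each player best-responding; Nash payoffs (0, 5).
Player I earns 0 sequentially versus 0 at the Nash outcome: unchanged.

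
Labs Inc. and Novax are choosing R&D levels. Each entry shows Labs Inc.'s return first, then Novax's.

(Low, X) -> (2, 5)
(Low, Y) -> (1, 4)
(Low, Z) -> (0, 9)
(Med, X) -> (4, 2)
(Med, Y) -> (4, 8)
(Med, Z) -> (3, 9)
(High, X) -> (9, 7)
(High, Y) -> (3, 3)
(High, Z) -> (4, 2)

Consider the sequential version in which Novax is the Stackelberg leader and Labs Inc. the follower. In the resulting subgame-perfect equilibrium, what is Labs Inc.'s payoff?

4

Work backward from Labs Inc.'s decision.
- X: BR = High, leader payoff 7.
- Y: BR = Med, leader payoff 8.
- Z: BR = High, leader payoff 2.
Novax's induced payoffs are 7, 8, 2, so Novax commits to Y. Subgame-perfect outcome: (Med, Y) with payoffs (4, 8).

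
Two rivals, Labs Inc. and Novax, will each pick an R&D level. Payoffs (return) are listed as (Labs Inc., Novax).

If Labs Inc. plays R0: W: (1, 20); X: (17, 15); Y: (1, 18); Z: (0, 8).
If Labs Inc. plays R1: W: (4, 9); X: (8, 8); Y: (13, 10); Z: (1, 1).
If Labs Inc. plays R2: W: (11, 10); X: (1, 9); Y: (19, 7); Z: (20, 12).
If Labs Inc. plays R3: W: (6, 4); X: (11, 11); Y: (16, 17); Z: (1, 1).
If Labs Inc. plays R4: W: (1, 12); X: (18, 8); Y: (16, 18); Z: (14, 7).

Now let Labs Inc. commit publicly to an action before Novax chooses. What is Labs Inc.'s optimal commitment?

Novax best-responds to each possible Labs Inc. move:
- R0: Novax compares 20, 15, 18, 8 and picks W; Labs Inc. would get 1.
- R1: Novax compares 9, 8, 10, 1 and picks Y; Labs Inc. would get 13.
- R2: Novax compares 10, 9, 7, 12 and picks Z; Labs Inc. would get 20.
- R3: Novax compares 4, 11, 17, 1 and picks Y; Labs Inc. would get 16.
- R4: Novax compares 12, 8, 18, 7 and picks Y; Labs Inc. would get 16.
Maximizing over 1, 13, 20, 16, 16, Labs Inc. chooses R2. Subgame-perfect outcome: (R2, Z) with payoffs (20, 12).

R2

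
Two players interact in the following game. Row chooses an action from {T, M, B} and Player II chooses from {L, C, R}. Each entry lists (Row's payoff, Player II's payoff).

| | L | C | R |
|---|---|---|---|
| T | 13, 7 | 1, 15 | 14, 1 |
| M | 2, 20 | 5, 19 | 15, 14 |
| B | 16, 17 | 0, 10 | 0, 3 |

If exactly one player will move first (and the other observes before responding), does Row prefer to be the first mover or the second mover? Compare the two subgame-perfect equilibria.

first

If Row leads: Player II's best replies are T→C, M→L, B→L; Row's induced payoffs 1, 2, 16; outcome (B, L), payoffs (16, 17).
If Player II leads: Row's best replies are L→B, C→M, R→M; Player II's induced payoffs 17, 19, 14; outcome (M, C), payoffs (5, 19).
Row gets 16 moving first and 5 moving second, so Row prefers to move first.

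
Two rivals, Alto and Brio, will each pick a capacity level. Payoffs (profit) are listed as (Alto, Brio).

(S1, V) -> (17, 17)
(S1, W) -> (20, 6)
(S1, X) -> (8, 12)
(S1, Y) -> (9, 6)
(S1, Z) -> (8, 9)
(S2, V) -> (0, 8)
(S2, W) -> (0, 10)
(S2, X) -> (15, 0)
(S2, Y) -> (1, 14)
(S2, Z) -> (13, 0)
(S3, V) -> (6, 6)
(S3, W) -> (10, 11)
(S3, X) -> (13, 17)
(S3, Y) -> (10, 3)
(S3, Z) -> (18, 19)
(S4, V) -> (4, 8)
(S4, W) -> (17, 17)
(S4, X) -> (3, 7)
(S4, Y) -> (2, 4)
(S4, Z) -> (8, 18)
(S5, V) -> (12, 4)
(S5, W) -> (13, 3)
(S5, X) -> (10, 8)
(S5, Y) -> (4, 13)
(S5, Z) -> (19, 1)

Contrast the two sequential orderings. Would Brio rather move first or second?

If Alto leads: Brio's best replies are S1→V, S2→Y, S3→Z, S4→Z, S5→Y; Alto's induced payoffs 17, 1, 18, 8, 4; outcome (S3, Z), payoffs (18, 19).
If Brio leads: Alto's best replies are V→S1, W→S1, X→S2, Y→S3, Z→S5; Brio's induced payoffs 17, 6, 0, 3, 1; outcome (S1, V), payoffs (17, 17).
Brio gets 17 moving first and 19 moving second, so Brio prefers to move second.

second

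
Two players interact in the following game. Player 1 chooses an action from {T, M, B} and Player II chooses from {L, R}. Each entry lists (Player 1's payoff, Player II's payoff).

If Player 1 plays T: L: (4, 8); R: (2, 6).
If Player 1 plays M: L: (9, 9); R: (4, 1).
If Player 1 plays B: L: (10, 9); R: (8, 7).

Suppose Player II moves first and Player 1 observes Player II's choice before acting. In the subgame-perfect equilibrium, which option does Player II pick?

L

Solve by backward induction (Player II leads).
- L: Player 1 compares 4, 9, 10 and picks B; Player II would get 9.
- R: Player 1 compares 2, 4, 8 and picks B; Player II would get 7.
Maximizing over 9, 7, Player II chooses L. Subgame-perfect outcome: (B, L) with payoffs (10, 9).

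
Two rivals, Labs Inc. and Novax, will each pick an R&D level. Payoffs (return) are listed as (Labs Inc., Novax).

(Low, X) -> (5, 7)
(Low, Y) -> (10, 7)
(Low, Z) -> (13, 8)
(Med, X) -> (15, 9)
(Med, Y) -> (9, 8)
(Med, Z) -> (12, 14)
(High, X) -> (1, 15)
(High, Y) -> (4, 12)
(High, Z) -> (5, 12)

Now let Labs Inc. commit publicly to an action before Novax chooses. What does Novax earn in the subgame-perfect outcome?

8

Backward induction with Labs Inc. moving first.
- Low: BR = Z, leader payoff 13.
- Med: BR = Z, leader payoff 12.
- High: BR = X, leader payoff 1.
Labs Inc.'s induced payoffs are 13, 12, 1, so Labs Inc. commits to Low. Subgame-perfect outcome: (Low, Z) with payoffs (13, 8).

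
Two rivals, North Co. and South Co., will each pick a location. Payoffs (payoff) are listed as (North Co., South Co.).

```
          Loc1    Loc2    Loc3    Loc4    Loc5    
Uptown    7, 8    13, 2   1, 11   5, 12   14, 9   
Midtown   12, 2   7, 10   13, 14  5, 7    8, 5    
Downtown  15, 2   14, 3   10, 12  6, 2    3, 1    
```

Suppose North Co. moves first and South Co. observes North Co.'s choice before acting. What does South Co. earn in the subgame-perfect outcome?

14

South Co. best-responds to each possible North Co. move:
- Uptown: South Co. compares 8, 2, 11, 12, 9 and picks Loc4; North Co. would get 5.
- Midtown: South Co. compares 2, 10, 14, 7, 5 and picks Loc3; North Co. would get 13.
- Downtown: South Co. compares 2, 3, 12, 2, 1 and picks Loc3; North Co. would get 10.
Among 5, 13, 10, the best is 13 at Midtown. Subgame-perfect outcome: (Midtown, Loc3) with payoffs (13, 14).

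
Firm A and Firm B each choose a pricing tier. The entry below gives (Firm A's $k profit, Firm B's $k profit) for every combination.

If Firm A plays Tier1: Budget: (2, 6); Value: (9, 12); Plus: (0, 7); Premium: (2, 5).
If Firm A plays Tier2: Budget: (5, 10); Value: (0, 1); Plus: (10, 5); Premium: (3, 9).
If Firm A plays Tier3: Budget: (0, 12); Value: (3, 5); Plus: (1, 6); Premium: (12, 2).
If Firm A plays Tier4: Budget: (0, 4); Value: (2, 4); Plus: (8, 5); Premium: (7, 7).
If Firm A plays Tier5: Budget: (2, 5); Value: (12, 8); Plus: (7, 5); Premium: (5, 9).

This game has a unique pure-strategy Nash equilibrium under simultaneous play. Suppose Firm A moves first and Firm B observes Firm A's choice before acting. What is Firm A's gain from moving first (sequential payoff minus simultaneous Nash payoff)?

Backward induction with Firm A moving first.
- Tier1: BR = Value, leader payoff 9.
- Tier2: BR = Budget, leader payoff 5.
- Tier3: BR = Budget, leader payoff 0.
- Tier4: BR = Premium, leader payoff 7.
- Tier5: BR = Premium, leader payoff 5.
Among 9, 5, 0, 7, 5, the best is 9 at Tier1. Subgame-perfect outcome: (Tier1, Value) with payoffs (9, 12).
Under simultaneous play:
Firm A's best replies: Budget→Tier2; Value→Tier5; Plus→Tier2; Premium→Tier3.
Firm B's best replies: Tier1→Value; Tier2→Budget; Tier3→Budget; Tier4→Premium; Tier5→Premium.
The unique mutual best reply is (Tier2, Budget), giving (5, 10).
Firm A's commitment gain: 9 − 5 = 4.

4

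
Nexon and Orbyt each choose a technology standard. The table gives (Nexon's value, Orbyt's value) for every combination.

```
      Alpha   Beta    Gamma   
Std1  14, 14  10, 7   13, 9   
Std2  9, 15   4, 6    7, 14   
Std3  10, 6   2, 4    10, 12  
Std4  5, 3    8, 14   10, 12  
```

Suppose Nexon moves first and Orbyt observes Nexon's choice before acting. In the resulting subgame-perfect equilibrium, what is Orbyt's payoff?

Work backward from Orbyt's decision.
- Std1 → Orbyt plays Alpha (best of 14, 7, 9); Nexon gets 14.
- Std2 → Orbyt plays Alpha (best of 15, 6, 14); Nexon gets 9.
- Std3 → Orbyt plays Gamma (best of 6, 4, 12); Nexon gets 10.
- Std4 → Orbyt plays Beta (best of 3, 14, 12); Nexon gets 8.
Nexon's induced payoffs are 14, 9, 10, 8, so Nexon commits to Std1. Subgame-perfect outcome: (Std1, Alpha) with payoffs (14, 14).

14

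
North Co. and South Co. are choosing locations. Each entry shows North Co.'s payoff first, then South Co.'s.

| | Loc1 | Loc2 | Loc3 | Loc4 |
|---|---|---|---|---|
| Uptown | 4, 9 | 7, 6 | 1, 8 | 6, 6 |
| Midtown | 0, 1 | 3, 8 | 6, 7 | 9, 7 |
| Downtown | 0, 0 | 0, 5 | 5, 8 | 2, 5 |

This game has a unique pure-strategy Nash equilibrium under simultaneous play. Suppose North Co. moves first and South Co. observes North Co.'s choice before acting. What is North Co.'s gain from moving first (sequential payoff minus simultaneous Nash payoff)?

1

South Co. best-responds to each possible North Co. move:
- Uptown: BR = Loc1, leader payoff 4.
- Midtown: BR = Loc2, leader payoff 3.
- Downtown: BR = Loc3, leader payoff 5.
North Co.'s induced payoffs are 4, 3, 5, so North Co. commits to Downtown. Subgame-perfect outcome: (Downtown, Loc3) with payoffs (5, 8).
For the simultaneous game, intersect best replies.
North Co.'s best replies: Loc1→Uptown; Loc2→Uptown; Loc3→Midtown; Loc4→Midtown.
South Co.'s best replies: Uptown→Loc1; Midtown→Loc2; Downtown→Loc3.
The unique mutual best reply is (Uptown, Loc1), giving (4, 9).
North Co.'s commitment gain: 5 − 4 = 1.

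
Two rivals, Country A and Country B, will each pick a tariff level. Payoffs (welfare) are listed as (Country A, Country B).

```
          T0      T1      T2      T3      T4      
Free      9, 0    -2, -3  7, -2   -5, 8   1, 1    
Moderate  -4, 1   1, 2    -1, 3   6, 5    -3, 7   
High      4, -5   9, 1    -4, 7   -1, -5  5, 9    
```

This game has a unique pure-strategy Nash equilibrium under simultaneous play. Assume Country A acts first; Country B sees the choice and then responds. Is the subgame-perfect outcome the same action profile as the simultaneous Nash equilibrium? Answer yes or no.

yes

Solve by backward induction (Country A leads).
- Free: Country B compares 0, -3, -2, 8, 1 and picks T3; Country A would get -5.
- Moderate: Country B compares 1, 2, 3, 5, 7 and picks T4; Country A would get -3.
- High: Country B compares -5, 1, 7, -5, 9 and picks T4; Country A would get 5.
Among -5, -3, 5, the best is 5 at High. Subgame-perfect outcome: (High, T4) with payoffs (5, 9).
Under simultaneous play:
Country A's best replies: T0→Free; T1→High; T2→Free; T3→Moderate; T4→High.
Country B's best replies: Free→T3; Moderate→T4; High→T4.
Only (High, T4) has each player best-responding; Nash payoffs (5, 9).
Sequential outcome (High, T4) coincides with the Nash profile (High, T4).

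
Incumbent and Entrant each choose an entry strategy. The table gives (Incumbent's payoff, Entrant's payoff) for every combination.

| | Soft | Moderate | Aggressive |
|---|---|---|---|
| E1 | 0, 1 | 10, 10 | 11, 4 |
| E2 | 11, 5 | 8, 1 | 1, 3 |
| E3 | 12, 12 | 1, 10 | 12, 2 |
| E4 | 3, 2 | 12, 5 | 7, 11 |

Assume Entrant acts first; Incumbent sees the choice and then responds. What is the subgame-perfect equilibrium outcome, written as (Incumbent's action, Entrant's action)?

Incumbent best-responds to each possible Entrant move:
- Soft → Incumbent plays E3 (best of 0, 11, 12, 3); Entrant gets 12.
- Moderate → Incumbent plays E4 (best of 10, 8, 1, 12); Entrant gets 5.
- Aggressive → Incumbent plays E3 (best of 11, 1, 12, 7); Entrant gets 2.
Maximizing over 12, 5, 2, Entrant chooses Soft. Subgame-perfect outcome: (E3, Soft) with payoffs (12, 12).

(E3, Soft)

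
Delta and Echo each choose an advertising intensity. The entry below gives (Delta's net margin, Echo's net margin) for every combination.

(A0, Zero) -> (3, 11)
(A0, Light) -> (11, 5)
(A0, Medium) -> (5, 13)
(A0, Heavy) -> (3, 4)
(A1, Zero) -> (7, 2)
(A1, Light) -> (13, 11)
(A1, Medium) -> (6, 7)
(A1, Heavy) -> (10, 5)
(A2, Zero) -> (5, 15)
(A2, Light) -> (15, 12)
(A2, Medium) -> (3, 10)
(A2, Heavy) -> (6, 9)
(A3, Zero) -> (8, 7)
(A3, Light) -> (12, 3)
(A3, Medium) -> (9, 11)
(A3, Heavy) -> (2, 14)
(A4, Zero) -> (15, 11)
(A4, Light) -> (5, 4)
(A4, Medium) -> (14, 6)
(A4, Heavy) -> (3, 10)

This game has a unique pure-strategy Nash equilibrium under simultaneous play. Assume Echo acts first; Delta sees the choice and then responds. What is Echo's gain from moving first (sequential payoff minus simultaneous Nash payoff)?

1

Backward induction with Echo moving first.
- Zero: BR = A4, leader payoff 11.
- Light: BR = A2, leader payoff 12.
- Medium: BR = A4, leader payoff 6.
- Heavy: BR = A1, leader payoff 5.
Among 11, 12, 6, 5, the best is 12 at Light. Subgame-perfect outcome: (A2, Light) with payoffs (15, 12).
Now find the simultaneous Nash equilibrium.
Delta's best replies: Zero→A4; Light→A2; Medium→A4; Heavy→A1.
Echo's best replies: A0→Medium; A1→Light; A2→Zero; A3→Heavy; A4→Zero.
The unique mutual best reply is (A4, Zero), giving (15, 11).
Echo's commitment gain: 12 − 11 = 1.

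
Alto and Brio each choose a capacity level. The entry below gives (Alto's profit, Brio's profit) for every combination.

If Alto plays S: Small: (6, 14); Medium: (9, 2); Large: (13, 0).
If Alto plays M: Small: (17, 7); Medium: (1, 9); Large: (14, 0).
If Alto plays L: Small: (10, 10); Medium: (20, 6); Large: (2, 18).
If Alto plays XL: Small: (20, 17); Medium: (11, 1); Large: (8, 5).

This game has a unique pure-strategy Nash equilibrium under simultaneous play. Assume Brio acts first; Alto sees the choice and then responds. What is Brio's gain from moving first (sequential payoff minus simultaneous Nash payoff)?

0

Solve by backward induction (Brio leads).
- Small → Alto plays XL (best of 6, 17, 10, 20); Brio gets 17.
- Medium → Alto plays L (best of 9, 1, 20, 11); Brio gets 6.
- Large → Alto plays M (best of 13, 14, 2, 8); Brio gets 0.
Maximizing over 17, 6, 0, Brio chooses Small. Subgame-perfect outcome: (XL, Small) with payoffs (20, 17).
Under simultaneous play:
Alto's best replies: Small→XL; Medium→L; Large→M.
Brio's best replies: S→Small; M→Medium; L→Large; XL→Small.
The unique mutual best reply is (XL, Small), giving (20, 17).
Brio's commitment gain: 17 − 17 = 0.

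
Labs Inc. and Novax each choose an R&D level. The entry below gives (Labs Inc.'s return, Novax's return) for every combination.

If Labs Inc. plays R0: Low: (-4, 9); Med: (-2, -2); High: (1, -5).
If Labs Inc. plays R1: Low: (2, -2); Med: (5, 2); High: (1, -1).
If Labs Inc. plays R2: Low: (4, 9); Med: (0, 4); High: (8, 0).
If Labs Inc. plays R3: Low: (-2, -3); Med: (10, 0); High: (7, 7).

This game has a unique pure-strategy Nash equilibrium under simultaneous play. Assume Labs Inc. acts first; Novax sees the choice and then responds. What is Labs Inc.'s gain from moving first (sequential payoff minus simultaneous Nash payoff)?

3

Work backward from Novax's decision.
- R0 → Novax plays Low (best of 9, -2, -5); Labs Inc. gets -4.
- R1 → Novax plays Med (best of -2, 2, -1); Labs Inc. gets 5.
- R2 → Novax plays Low (best of 9, 4, 0); Labs Inc. gets 4.
- R3 → Novax plays High (best of -3, 0, 7); Labs Inc. gets 7.
Labs Inc.'s induced payoffs are -4, 5, 4, 7, so Labs Inc. commits to R3. Subgame-perfect outcome: (R3, High) with payoffs (7, 7).
For the simultaneous game, intersect best replies.
Labs Inc.'s best replies: Low→R2; Med→R3; High→R2.
Novax's best replies: R0→Low; R1→Med; R2→Low; R3→High.
Only (R2, Low) has each player best-responding; Nash payoffs (4, 9).
Labs Inc.'s commitment gain: 7 − 4 = 3.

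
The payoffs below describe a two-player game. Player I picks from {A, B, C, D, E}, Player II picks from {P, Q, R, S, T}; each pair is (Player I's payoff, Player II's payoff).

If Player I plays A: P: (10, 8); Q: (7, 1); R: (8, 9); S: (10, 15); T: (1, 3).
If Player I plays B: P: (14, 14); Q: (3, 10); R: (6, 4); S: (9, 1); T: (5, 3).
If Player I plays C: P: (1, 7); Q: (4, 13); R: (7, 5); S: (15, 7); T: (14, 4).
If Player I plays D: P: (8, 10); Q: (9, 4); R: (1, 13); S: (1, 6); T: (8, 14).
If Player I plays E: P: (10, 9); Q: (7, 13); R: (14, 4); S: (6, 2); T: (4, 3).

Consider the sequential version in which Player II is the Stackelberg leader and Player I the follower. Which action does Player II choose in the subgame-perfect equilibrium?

Work backward from Player I's decision.
- P: Player I compares 10, 14, 1, 8, 10 and picks B; Player II would get 14.
- Q: Player I compares 7, 3, 4, 9, 7 and picks D; Player II would get 4.
- R: Player I compares 8, 6, 7, 1, 14 and picks E; Player II would get 4.
- S: Player I compares 10, 9, 15, 1, 6 and picks C; Player II would get 7.
- T: Player I compares 1, 5, 14, 8, 4 and picks C; Player II would get 4.
Maximizing over 14, 4, 4, 7, 4, Player II chooses P. Subgame-perfect outcome: (B, P) with payoffs (14, 14).

P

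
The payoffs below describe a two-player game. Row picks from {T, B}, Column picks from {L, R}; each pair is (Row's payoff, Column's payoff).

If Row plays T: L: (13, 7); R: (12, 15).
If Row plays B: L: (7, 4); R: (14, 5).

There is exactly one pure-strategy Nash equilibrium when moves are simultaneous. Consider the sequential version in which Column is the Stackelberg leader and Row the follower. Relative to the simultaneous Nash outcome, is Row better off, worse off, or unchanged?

Solve by backward induction (Column leads).
- L → Row plays T (best of 13, 7); Column gets 7.
- R → Row plays B (best of 12, 14); Column gets 5.
Column's induced payoffs are 7, 5, so Column commits to L. Subgame-perfect outcome: (T, L) with payoffs (13, 7).
Under simultaneous play:
Row's best replies: L→T; R→B.
Column's best replies: T→R; B→R.
Only (B, R) has each player best-responding; Nash payoffs (14, 5).
Row earns 13 sequentially versus 14 at the Nash outcome: worse off.

worse off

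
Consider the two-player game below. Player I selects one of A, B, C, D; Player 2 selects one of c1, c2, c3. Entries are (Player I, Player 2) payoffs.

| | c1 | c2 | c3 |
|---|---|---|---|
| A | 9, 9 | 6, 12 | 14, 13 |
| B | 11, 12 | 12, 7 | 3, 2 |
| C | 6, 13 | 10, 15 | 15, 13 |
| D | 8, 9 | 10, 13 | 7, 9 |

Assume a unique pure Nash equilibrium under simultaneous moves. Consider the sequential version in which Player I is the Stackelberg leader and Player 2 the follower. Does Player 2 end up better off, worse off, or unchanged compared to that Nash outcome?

Backward induction with Player I moving first.
- A: BR = c3, leader payoff 14.
- B: BR = c1, leader payoff 11.
- C: BR = c2, leader payoff 10.
- D: BR = c2, leader payoff 10.
Among 14, 11, 10, 10, the best is 14 at A. Subgame-perfect outcome: (A, c3) with payoffs (14, 13).
For the simultaneous game, intersect best replies.
Player I's best replies: c1→B; c2→B; c3→C.
Player 2's best replies: A→c3; B→c1; C→c2; D→c2.
Only (B, c1) has each player best-responding; Nash payoffs (11, 12).
Player 2 earns 13 sequentially versus 12 at the Nash outcome: better off.

better off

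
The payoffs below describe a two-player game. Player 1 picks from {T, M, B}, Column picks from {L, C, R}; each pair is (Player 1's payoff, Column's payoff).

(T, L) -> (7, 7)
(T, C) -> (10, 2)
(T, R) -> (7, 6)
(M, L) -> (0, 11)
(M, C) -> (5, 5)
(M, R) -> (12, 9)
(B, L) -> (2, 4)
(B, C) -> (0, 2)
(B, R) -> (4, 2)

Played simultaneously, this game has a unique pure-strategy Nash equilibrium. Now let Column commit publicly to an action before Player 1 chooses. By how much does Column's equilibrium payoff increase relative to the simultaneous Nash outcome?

2

Work backward from Player 1's decision.
- L → Player 1 plays T (best of 7, 0, 2); Column gets 7.
- C → Player 1 plays T (best of 10, 5, 0); Column gets 2.
- R → Player 1 plays M (best of 7, 12, 4); Column gets 9.
Column's induced payoffs are 7, 2, 9, so Column commits to R. Subgame-perfect outcome: (M, R) with payoffs (12, 9).
Under simultaneous play:
Player 1's best replies: L→T; C→T; R→M.
Column's best replies: T→L; M→L; B→L.
Only (T, L) has each player best-responding; Nash payoffs (7, 7).
Column's commitment gain: 9 − 7 = 2.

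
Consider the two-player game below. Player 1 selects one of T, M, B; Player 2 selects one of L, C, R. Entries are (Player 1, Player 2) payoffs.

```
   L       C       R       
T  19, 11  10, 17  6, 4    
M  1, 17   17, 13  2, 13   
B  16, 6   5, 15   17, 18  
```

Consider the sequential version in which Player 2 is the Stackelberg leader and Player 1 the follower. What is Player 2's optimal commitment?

Work backward from Player 1's decision.
- L: Player 1 compares 19, 1, 16 and picks T; Player 2 would get 11.
- C: Player 1 compares 10, 17, 5 and picks M; Player 2 would get 13.
- R: Player 1 compares 6, 2, 17 and picks B; Player 2 would get 18.
Player 2's induced payoffs are 11, 13, 18, so Player 2 commits to R. Subgame-perfect outcome: (B, R) with payoffs (17, 18).

R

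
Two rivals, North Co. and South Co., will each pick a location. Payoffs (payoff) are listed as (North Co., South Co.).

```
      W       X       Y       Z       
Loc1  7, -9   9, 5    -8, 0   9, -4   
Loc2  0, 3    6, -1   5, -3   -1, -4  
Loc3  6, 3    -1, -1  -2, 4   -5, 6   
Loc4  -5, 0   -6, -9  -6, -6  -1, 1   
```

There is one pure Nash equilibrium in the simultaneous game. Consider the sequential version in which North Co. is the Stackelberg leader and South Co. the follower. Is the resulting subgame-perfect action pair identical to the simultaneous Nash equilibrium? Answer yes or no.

Solve by backward induction (North Co. leads).
- Loc1: South Co. compares -9, 5, 0, -4 and picks X; North Co. would get 9.
- Loc2: South Co. compares 3, -1, -3, -4 and picks W; North Co. would get 0.
- Loc3: South Co. compares 3, -1, 4, 6 and picks Z; North Co. would get -5.
- Loc4: South Co. compares 0, -9, -6, 1 and picks Z; North Co. would get -1.
North Co.'s induced payoffs are 9, 0, -5, -1, so North Co. commits to Loc1. Subgame-perfect outcome: (Loc1, X) with payoffs (9, 5).
Under simultaneous play:
North Co.'s best replies: W→Loc1; X→Loc1; Y→Loc2; Z→Loc1.
South Co.'s best replies: Loc1→X; Loc2→W; Loc3→Z; Loc4→Z.
Only (Loc1, X) has each player best-responding; Nash payoffs (9, 5).
Sequential outcome (Loc1, X) coincides with the Nash profile (Loc1, X).

yes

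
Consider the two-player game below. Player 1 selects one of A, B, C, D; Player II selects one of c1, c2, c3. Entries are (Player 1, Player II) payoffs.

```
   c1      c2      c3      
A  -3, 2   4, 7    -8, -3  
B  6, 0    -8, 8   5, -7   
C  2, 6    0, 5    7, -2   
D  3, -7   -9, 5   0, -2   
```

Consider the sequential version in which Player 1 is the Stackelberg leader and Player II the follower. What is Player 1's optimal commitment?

A

Solve by backward induction (Player 1 leads).
- A: Player II compares 2, 7, -3 and picks c2; Player 1 would get 4.
- B: Player II compares 0, 8, -7 and picks c2; Player 1 would get -8.
- C: Player II compares 6, 5, -2 and picks c1; Player 1 would get 2.
- D: Player II compares -7, 5, -2 and picks c2; Player 1 would get -9.
Among 4, -8, 2, -9, the best is 4 at A. Subgame-perfect outcome: (A, c2) with payoffs (4, 7).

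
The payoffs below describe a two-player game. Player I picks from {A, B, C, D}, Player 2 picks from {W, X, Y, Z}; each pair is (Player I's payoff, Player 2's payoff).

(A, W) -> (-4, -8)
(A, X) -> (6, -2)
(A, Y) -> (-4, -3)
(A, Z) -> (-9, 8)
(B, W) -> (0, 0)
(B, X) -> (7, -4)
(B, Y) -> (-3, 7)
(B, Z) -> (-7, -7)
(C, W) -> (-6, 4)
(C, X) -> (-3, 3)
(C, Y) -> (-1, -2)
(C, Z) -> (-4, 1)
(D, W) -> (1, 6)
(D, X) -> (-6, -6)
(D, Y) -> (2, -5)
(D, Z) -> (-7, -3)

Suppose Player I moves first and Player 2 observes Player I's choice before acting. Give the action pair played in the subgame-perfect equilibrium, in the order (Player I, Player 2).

Backward induction with Player I moving first.
- A: BR = Z, leader payoff -9.
- B: BR = Y, leader payoff -3.
- C: BR = W, leader payoff -6.
- D: BR = W, leader payoff 1.
Among -9, -3, -6, 1, the best is 1 at D. Subgame-perfect outcome: (D, W) with payoffs (1, 6).

(D, W)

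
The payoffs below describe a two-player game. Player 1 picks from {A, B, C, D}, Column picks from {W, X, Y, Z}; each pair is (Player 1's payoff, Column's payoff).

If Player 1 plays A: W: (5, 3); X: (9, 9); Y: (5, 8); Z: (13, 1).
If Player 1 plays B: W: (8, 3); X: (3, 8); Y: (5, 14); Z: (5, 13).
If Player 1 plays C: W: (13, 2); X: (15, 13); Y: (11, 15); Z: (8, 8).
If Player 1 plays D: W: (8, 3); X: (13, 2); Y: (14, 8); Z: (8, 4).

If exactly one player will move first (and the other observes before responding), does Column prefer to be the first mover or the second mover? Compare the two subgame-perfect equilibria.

If Player 1 leads: Column's best replies are A→X, B→Y, C→Y, D→Y; Player 1's induced payoffs 9, 5, 11, 14; outcome (D, Y), payoffs (14, 8).
If Column leads: Player 1's best replies are W→C, X→C, Y→D, Z→A; Column's induced payoffs 2, 13, 8, 1; outcome (C, X), payoffs (15, 13).
Column gets 13 moving first and 8 moving second, so Column prefers to move first.

first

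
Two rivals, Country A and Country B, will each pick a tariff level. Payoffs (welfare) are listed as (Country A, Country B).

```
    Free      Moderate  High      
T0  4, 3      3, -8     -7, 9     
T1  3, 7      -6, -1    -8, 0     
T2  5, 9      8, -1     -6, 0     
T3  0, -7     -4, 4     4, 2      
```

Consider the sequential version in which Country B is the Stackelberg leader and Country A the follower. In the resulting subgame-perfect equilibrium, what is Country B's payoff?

Work backward from Country A's decision.
- Free → Country A plays T2 (best of 4, 3, 5, 0); Country B gets 9.
- Moderate → Country A plays T2 (best of 3, -6, 8, -4); Country B gets -1.
- High → Country A plays T3 (best of -7, -8, -6, 4); Country B gets 2.
Country B's induced payoffs are 9, -1, 2, so Country B commits to Free. Subgame-perfect outcome: (T2, Free) with payoffs (5, 9).

9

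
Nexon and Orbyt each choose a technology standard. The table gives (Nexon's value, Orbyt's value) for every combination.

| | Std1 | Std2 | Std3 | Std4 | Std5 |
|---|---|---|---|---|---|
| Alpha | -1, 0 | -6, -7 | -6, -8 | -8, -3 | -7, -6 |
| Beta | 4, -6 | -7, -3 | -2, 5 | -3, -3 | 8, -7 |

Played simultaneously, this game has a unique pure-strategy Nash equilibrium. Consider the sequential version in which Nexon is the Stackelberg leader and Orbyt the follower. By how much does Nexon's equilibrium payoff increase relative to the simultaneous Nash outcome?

1

Work backward from Orbyt's decision.
- Alpha → Orbyt plays Std1 (best of 0, -7, -8, -3, -6); Nexon gets -1.
- Beta → Orbyt plays Std3 (best of -6, -3, 5, -3, -7); Nexon gets -2.
Nexon's induced payoffs are -1, -2, so Nexon commits to Alpha. Subgame-perfect outcome: (Alpha, Std1) with payoffs (-1, 0).
For the simultaneous game, intersect best replies.
Nexon's best replies: Std1→Beta; Std2→Alpha; Std3→Beta; Std4→Beta; Std5→Beta.
Orbyt's best replies: Alpha→Std1; Beta→Std3.
The unique mutual best reply is (Beta, Std3), giving (-2, 5).
Nexon's commitment gain: -1 − -2 = 1.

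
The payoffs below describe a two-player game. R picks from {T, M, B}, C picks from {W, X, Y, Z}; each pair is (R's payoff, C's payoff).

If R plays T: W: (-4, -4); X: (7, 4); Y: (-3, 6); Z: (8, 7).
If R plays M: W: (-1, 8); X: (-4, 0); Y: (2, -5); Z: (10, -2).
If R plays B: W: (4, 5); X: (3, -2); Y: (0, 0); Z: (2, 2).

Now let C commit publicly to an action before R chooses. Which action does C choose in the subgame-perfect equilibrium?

W

Solve by backward induction (C leads).
- W: R compares -4, -1, 4 and picks B; C would get 5.
- X: R compares 7, -4, 3 and picks T; C would get 4.
- Y: R compares -3, 2, 0 and picks M; C would get -5.
- Z: R compares 8, 10, 2 and picks M; C would get -2.
Among 5, 4, -5, -2, the best is 5 at W. Subgame-perfect outcome: (B, W) with payoffs (4, 5).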